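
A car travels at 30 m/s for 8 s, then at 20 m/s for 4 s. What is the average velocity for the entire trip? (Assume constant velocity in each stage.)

d₁ = v₁t₁ = 30 × 8 = 240 m
d₂ = v₂t₂ = 20 × 4 = 80 m
d_total = 320 m, t_total = 12 s
v_avg = d_total/t_total = 320/12 = 26.67 m/s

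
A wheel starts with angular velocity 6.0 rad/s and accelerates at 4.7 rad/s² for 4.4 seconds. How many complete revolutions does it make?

θ = ω₀t + ½αt² = 6.0×4.4 + ½×4.7×4.4² = 71.896 rad
Total revolutions = θ/(2π) = 71.896/(2π) = 11.44
Complete revolutions = ⌊11.44⌋ = 11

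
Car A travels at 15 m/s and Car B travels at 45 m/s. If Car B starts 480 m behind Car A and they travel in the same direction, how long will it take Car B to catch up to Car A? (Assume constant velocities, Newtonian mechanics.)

Relative speed: v_rel = 45 - 15 = 30 m/s
Time to catch: t = d₀/v_rel = 480/30 = 16.0 s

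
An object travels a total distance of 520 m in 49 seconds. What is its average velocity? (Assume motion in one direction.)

v_avg = Δd / Δt = 520 / 49 = 10.61 m/s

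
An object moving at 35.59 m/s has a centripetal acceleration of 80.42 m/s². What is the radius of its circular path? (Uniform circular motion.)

r = v²/a_c = 35.59²/80.42 = 15.75 m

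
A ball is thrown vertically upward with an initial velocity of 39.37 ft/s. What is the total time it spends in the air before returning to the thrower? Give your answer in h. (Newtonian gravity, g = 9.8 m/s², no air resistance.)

v₀ = 39.37 ft/s × 0.3048 = 12.0 m/s
t_total = 2 × v₀ / g = 2 × 12.0 / 9.8 = 2.44898 s
t_total = 2.44898 s / 3600.0 = 0.0006803 h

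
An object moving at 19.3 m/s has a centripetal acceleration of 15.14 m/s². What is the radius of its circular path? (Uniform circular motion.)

r = v²/a_c = 19.3²/15.14 = 24.6 m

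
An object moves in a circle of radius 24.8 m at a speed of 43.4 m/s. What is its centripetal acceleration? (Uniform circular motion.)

a_c = v²/r = 43.4²/24.8 = 1883.56/24.8 = 75.95 m/s²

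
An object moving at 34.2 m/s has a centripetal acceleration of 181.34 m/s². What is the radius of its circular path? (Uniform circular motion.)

r = v²/a_c = 34.2²/181.34 = 6.45 m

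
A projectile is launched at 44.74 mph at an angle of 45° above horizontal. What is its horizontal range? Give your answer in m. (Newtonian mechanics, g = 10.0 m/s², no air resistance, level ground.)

v₀ = 44.74 mph × 0.44704 = 20.0006 m/s
R = v₀² × sin(2θ) / g = 20.0006² × sin(2 × 45°) / 10.0 = 400.024 × 1.0 / 10.0 = 40.0 m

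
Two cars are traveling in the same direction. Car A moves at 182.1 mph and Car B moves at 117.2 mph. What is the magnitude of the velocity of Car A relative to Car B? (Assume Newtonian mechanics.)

v_rel = |v_A - v_B| = |182.1 - 117.2| = 64.9 mph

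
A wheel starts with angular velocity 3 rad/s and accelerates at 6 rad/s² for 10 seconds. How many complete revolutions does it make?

θ = ω₀t + ½αt² = 3×10 + ½×6×10² = 330.0 rad
Total revolutions = θ/(2π) = 330.0/(2π) = 52.52
Complete revolutions = ⌊52.52⌋ = 52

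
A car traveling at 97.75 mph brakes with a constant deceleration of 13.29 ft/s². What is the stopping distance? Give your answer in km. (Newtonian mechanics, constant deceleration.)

v₀ = 97.75 mph × 0.44704 = 43.6982 m/s
a = 13.29 ft/s² × 0.3048 = 4.05079 m/s²
d = v₀² / (2a) = 43.6982² / (2 × 4.05079) = 1909.53 / 8.10158 = 235.698 m
d = 235.698 m / 1000.0 = 0.2357 km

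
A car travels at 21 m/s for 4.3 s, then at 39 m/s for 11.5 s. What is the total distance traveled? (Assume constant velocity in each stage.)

d₁ = v₁t₁ = 21 × 4.3 = 90.3 m
d₂ = v₂t₂ = 39 × 11.5 = 448.5 m
d_total = 90.3 + 448.5 = 538.8 m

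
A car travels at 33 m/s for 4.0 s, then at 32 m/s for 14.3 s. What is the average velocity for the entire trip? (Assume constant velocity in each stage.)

d₁ = v₁t₁ = 33 × 4.0 = 132.0 m
d₂ = v₂t₂ = 32 × 14.3 = 457.6 m
d_total = 589.6 m, t_total = 18.3 s
v_avg = d_total/t_total = 589.6/18.3 = 32.22 m/s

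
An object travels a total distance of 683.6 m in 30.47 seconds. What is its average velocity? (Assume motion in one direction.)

v_avg = Δd / Δt = 683.6 / 30.47 = 22.44 m/s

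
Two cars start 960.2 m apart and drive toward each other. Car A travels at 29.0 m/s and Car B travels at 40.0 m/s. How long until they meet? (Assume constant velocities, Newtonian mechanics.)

Combined speed: v_combined = 29.0 + 40.0 = 69.0 m/s
Time to meet: t = d/v_combined = 960.2/69.0 = 13.92 s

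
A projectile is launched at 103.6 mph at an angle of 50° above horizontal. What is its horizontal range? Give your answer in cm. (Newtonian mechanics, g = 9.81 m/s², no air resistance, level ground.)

v₀ = 103.6 mph × 0.44704 = 46.3133 m/s
R = v₀² × sin(2θ) / g = 46.3133² × sin(2 × 50°) / 9.81 = 2144.92 × 0.984808 / 9.81 = 215.325 m
R = 215.325 m / 0.01 = 21530 cm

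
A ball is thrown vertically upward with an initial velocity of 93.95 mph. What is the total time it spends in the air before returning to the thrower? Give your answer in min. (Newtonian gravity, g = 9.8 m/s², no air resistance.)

v₀ = 93.95 mph × 0.44704 = 41.9994 m/s
t_total = 2 × v₀ / g = 2 × 41.9994 / 9.8 = 8.57131 s
t_total = 8.57131 s / 60.0 = 0.1429 min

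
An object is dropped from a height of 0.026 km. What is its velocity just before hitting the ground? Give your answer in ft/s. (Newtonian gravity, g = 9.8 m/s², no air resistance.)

h = 0.026 km × 1000.0 = 26.0 m
v = √(2gh) = √(2 × 9.8 × 26.0) = 22.5743 m/s
v = 22.5743 m/s / 0.3048 = 74.06 ft/s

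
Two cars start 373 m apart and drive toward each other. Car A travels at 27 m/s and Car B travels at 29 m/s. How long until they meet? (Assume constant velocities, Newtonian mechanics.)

Combined speed: v_combined = 27 + 29 = 56 m/s
Time to meet: t = d/v_combined = 373/56 = 6.66 s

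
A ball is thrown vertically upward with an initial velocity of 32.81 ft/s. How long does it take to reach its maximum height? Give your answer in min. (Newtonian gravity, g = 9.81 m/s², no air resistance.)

v₀ = 32.81 ft/s × 0.3048 = 10.0005 m/s
t_up = v₀ / g = 10.0005 / 9.81 = 1.01942 s
t_up = 1.01942 s / 60.0 = 0.01699 min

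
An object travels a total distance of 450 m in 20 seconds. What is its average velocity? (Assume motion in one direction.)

v_avg = Δd / Δt = 450 / 20 = 22.5 m/s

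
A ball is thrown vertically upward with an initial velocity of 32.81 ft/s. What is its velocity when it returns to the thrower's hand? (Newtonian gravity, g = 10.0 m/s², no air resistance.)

By conservation of energy (no air resistance), the ball returns to the throw height with the same speed as launch, but directed downward.
|v_ground| = v₀ = 32.81 ft/s
v_ground = 32.81 ft/s (downward)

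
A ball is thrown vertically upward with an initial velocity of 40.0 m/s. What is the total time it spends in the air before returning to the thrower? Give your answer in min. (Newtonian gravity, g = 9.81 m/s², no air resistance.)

t_total = 2 × v₀ / g = 2 × 40.0 / 9.81 = 8.15494 s
t_total = 8.15494 s / 60.0 = 0.1359 min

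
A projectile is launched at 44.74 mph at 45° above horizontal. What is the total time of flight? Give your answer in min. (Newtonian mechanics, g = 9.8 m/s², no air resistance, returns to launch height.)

v₀ = 44.74 mph × 0.44704 = 20.0006 m/s
T = 2 × v₀ × sin(θ) / g = 2 × 20.0006 × sin(45°) / 9.8 = 2 × 20.0006 × 0.707107 / 9.8 = 2.88624 s
T = 2.88624 s / 60.0 = 0.0481 min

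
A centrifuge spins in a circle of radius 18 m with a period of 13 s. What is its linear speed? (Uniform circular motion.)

v = 2πr/T = 2π×18/13 = 8.7 m/s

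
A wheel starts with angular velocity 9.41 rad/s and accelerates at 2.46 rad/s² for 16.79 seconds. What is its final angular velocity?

ω = ω₀ + αt = 9.41 + 2.46 × 16.79 = 50.71 rad/s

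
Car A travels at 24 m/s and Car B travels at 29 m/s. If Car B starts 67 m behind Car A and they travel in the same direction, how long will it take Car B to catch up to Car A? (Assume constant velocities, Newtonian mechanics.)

Relative speed: v_rel = 29 - 24 = 5 m/s
Time to catch: t = d₀/v_rel = 67/5 = 13.4 s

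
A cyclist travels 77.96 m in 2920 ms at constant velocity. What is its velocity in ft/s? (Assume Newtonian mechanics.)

t = 2920 ms × 0.001 = 2.92 s
v = d / t = 77.96 / 2.92 = 26.6986 m/s
v = 26.6986 m/s / 0.3048 = 87.59 ft/s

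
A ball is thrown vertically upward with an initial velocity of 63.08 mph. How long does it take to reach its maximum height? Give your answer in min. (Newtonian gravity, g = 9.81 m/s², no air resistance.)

v₀ = 63.08 mph × 0.44704 = 28.1993 m/s
t_up = v₀ / g = 28.1993 / 9.81 = 2.87455 s
t_up = 2.87455 s / 60.0 = 0.04791 min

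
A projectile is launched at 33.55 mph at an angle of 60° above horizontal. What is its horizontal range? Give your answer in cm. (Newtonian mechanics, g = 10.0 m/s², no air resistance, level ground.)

v₀ = 33.55 mph × 0.44704 = 14.9982 m/s
R = v₀² × sin(2θ) / g = 14.9982² × sin(2 × 60°) / 10.0 = 224.946 × 0.866025 / 10.0 = 19.4809 m
R = 19.4809 m / 0.01 = 1948 cm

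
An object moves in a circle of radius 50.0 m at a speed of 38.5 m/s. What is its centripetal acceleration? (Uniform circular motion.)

a_c = v²/r = 38.5²/50.0 = 1482.25/50.0 = 29.64 m/s²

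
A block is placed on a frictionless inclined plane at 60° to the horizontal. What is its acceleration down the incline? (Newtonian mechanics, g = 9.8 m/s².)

a = g sin(θ) = 9.8 × sin(60°) = 9.8 × 0.866 = 8.49 m/s²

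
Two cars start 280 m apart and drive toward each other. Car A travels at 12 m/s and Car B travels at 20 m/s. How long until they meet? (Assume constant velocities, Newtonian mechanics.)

Combined speed: v_combined = 12 + 20 = 32 m/s
Time to meet: t = d/v_combined = 280/32 = 8.75 s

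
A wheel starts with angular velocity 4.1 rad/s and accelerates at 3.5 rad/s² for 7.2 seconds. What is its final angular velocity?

ω = ω₀ + αt = 4.1 + 3.5 × 7.2 = 29.3 rad/s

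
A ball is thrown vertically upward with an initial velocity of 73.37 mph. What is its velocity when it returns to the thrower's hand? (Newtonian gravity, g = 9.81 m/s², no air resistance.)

By conservation of energy (no air resistance), the ball returns to the throw height with the same speed as launch, but directed downward.
|v_ground| = v₀ = 73.37 mph
v_ground = 73.37 mph (downward)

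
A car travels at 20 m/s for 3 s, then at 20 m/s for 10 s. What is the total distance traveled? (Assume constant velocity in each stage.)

d₁ = v₁t₁ = 20 × 3 = 60 m
d₂ = v₂t₂ = 20 × 10 = 200 m
d_total = 60 + 200 = 260 m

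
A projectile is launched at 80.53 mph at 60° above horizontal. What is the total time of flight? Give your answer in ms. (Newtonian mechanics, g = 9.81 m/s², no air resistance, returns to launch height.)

v₀ = 80.53 mph × 0.44704 = 36.0001 m/s
T = 2 × v₀ × sin(θ) / g = 2 × 36.0001 × sin(60°) / 9.81 = 2 × 36.0001 × 0.866025 / 9.81 = 6.35616 s
T = 6.35616 s / 0.001 = 6356 ms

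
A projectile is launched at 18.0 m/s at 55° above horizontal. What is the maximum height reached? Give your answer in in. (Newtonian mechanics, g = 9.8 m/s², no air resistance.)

H = v₀² × sin²(θ) / (2g) = 18.0² × sin(55°)² / (2 × 9.8) = 324.0 × 0.67101 / 19.6 = 11.0922 m
H = 11.0922 m / 0.0254 = 436.7 in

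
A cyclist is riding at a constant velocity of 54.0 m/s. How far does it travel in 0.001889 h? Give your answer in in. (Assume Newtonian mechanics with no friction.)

t = 0.001889 h × 3600.0 = 6.8004 s
d = v × t = 54.0 × 6.8004 = 367.222 m
d = 367.222 m / 0.0254 = 14460 in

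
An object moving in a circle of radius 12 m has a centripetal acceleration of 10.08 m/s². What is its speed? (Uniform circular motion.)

v = √(a_c × r) = √(10.08 × 12) = 11.0 m/s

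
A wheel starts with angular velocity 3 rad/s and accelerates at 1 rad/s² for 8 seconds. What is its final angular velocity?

ω = ω₀ + αt = 3 + 1 × 8 = 11 rad/s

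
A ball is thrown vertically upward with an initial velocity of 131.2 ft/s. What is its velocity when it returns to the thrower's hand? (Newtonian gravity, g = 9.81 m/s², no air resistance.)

By conservation of energy (no air resistance), the ball returns to the throw height with the same speed as launch, but directed downward.
|v_ground| = v₀ = 131.2 ft/s
v_ground = 131.2 ft/s (downward)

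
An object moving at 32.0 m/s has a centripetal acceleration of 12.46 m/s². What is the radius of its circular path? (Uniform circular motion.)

r = v²/a_c = 32.0²/12.46 = 82.18 m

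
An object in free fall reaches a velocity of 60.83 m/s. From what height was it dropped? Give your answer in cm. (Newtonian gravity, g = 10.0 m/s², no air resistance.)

h = v² / (2g) = 60.83² / (2 × 10.0) = 185.014 m
h = 185.014 m / 0.01 = 18500 cm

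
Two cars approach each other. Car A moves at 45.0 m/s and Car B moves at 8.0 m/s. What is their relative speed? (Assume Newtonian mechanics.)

v_rel = v_A + v_B = 45.0 + 8.0 = 53.0 m/s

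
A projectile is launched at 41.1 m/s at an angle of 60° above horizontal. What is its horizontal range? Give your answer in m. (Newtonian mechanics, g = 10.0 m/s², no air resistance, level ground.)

R = v₀² × sin(2θ) / g = 41.1² × sin(2 × 60°) / 10.0 = 1689.21 × 0.866025 / 10.0 = 146.3 m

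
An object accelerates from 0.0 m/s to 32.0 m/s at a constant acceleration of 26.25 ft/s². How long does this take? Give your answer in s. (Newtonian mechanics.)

a = 26.25 ft/s² × 0.3048 = 8.001 m/s²
t = (v - v₀) / a = (32.0 - 0.0) / 8.001 = 4.0 s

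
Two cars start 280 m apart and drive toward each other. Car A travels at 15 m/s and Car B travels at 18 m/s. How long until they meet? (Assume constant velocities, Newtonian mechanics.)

Combined speed: v_combined = 15 + 18 = 33 m/s
Time to meet: t = d/v_combined = 280/33 = 8.48 s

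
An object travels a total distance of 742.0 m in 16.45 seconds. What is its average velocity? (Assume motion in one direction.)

v_avg = Δd / Δt = 742.0 / 16.45 = 45.11 m/s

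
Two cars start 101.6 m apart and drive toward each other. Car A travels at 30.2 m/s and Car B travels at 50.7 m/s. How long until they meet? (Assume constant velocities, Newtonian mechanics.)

Combined speed: v_combined = 30.2 + 50.7 = 80.9 m/s
Time to meet: t = d/v_combined = 101.6/80.9 = 1.26 s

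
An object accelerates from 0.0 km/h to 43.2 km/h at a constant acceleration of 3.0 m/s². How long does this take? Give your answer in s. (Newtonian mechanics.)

v₀ = 0.0 km/h × 0.2777777777777778 = 0.0 m/s
v = 43.2 km/h × 0.2777777777777778 = 12.0 m/s
t = (v - v₀) / a = (12.0 - 0.0) / 3.0 = 4.0 s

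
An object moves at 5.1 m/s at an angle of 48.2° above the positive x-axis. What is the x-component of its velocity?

vₓ = v cos(θ) = 5.1 × cos(48.2°) = 3.4 m/s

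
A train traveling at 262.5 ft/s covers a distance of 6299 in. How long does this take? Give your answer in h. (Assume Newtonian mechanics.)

d = 6299 in × 0.0254 = 159.995 m
v = 262.5 ft/s × 0.3048 = 80.01 m/s
t = d / v = 159.995 / 80.01 = 1.99969 s
t = 1.99969 s / 3600.0 = 0.0005555 h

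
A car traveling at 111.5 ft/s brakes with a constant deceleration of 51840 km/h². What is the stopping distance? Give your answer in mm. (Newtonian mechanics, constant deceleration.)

v₀ = 111.5 ft/s × 0.3048 = 33.9852 m/s
a = 51840 km/h² × 7.716049382716049e-05 = 4.0 m/s²
d = v₀² / (2a) = 33.9852² / (2 × 4.0) = 1154.99 / 8.0 = 144.374 m
d = 144.374 m / 0.001 = 144400 mm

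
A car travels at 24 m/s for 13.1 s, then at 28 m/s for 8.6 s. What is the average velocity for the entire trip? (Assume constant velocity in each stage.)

d₁ = v₁t₁ = 24 × 13.1 = 314.4 m
d₂ = v₂t₂ = 28 × 8.6 = 240.8 m
d_total = 555.2 m, t_total = 21.7 s
v_avg = d_total/t_total = 555.2/21.7 = 25.59 m/s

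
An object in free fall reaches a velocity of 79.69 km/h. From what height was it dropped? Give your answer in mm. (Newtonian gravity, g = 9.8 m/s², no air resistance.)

v = 79.69 km/h × 0.2777777777777778 = 22.1361 m/s
h = v² / (2g) = 22.1361² / (2 × 9.8) = 25.0004 m
h = 25.0004 m / 0.001 = 25000 mm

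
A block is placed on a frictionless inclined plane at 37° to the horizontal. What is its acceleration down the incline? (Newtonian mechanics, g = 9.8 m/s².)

a = g sin(θ) = 9.8 × sin(37°) = 9.8 × 0.6018 = 5.9 m/s²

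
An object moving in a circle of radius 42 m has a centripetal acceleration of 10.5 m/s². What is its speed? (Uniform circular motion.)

v = √(a_c × r) = √(10.5 × 42) = 21.0 m/s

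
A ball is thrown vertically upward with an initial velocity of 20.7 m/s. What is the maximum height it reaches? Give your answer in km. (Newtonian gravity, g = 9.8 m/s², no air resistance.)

h_max = v₀² / (2g) = 20.7² / (2 × 9.8) = 428.49 / 19.6 = 21.8617 m
h_max = 21.8617 m / 1000.0 = 0.02186 km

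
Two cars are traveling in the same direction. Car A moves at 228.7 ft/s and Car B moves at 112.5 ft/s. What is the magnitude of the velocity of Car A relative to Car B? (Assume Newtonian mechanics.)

v_rel = |v_A - v_B| = |228.7 - 112.5| = 116.2 ft/s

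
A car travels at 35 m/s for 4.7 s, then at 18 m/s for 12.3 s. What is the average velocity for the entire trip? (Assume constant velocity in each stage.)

d₁ = v₁t₁ = 35 × 4.7 = 164.5 m
d₂ = v₂t₂ = 18 × 12.3 = 221.4 m
d_total = 385.9 m, t_total = 17.0 s
v_avg = d_total/t_total = 385.9/17.0 = 22.7 m/s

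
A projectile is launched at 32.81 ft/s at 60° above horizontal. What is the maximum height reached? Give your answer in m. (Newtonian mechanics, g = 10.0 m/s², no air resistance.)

v₀ = 32.81 ft/s × 0.3048 = 10.0005 m/s
H = v₀² × sin²(θ) / (2g) = 10.0005² × sin(60°)² / (2 × 10.0) = 100.01 × 0.75 / 20.0 = 3.75 m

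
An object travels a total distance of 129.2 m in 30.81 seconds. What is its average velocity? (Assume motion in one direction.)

v_avg = Δd / Δt = 129.2 / 30.81 = 4.19 m/s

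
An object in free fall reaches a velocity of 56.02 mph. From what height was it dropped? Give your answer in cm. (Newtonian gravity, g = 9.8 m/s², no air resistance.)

v = 56.02 mph × 0.44704 = 25.0432 m/s
h = v² / (2g) = 25.0432² / (2 × 9.8) = 31.9981 m
h = 31.9981 m / 0.01 = 3200 cm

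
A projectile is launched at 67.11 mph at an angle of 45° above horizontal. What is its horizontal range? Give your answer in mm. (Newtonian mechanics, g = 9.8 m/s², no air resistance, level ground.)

v₀ = 67.11 mph × 0.44704 = 30.0009 m/s
R = v₀² × sin(2θ) / g = 30.0009² × sin(2 × 45°) / 9.8 = 900.054 × 1.0 / 9.8 = 91.8422 m
R = 91.8422 m / 0.001 = 91840 mm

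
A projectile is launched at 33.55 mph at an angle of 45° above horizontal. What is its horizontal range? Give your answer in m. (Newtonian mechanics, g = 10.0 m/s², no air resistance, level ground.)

v₀ = 33.55 mph × 0.44704 = 14.9982 m/s
R = v₀² × sin(2θ) / g = 14.9982² × sin(2 × 45°) / 10.0 = 224.946 × 1.0 / 10.0 = 22.49 m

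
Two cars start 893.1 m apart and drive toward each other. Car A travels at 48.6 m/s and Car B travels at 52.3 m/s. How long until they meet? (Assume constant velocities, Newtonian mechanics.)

Combined speed: v_combined = 48.6 + 52.3 = 100.9 m/s
Time to meet: t = d/v_combined = 893.1/100.9 = 8.85 s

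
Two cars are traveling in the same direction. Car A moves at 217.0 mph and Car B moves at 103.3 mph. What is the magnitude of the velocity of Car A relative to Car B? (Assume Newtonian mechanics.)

v_rel = |v_A - v_B| = |217.0 - 103.3| = 113.7 mph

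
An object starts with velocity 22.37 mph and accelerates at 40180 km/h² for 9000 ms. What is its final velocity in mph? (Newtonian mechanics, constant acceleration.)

v₀ = 22.37 mph × 0.44704 = 10.0003 m/s
a = 40180 km/h² × 7.716049382716049e-05 = 3.10031 m/s²
t = 9000 ms × 0.001 = 9.0 s
v = v₀ + a × t = 10.0003 + 3.10031 × 9.0 = 37.9031 m/s
v = 37.9031 m/s / 0.44704 = 84.79 mph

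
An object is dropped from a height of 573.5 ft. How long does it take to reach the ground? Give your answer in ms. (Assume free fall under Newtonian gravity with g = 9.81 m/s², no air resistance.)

h = 573.5 ft × 0.3048 = 174.803 m
t = √(2h/g) = √(2 × 174.803 / 9.81) = 5.96973 s
t = 5.96973 s / 0.001 = 5970 ms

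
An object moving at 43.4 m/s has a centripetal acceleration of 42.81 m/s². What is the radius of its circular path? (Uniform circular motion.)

r = v²/a_c = 43.4²/42.81 = 44.0 m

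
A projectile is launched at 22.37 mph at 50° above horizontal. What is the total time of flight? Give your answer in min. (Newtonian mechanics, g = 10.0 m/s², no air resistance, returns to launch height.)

v₀ = 22.37 mph × 0.44704 = 10.0003 m/s
T = 2 × v₀ × sin(θ) / g = 2 × 10.0003 × sin(50°) / 10.0 = 2 × 10.0003 × 0.766044 / 10.0 = 1.53213 s
T = 1.53213 s / 60.0 = 0.02554 min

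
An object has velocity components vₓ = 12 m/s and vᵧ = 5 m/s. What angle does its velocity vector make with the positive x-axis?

θ = arctan(vᵧ/vₓ) = arctan(5/12) = 22.62°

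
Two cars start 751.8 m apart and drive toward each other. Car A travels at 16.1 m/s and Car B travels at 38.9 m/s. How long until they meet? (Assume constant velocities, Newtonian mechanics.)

Combined speed: v_combined = 16.1 + 38.9 = 55.0 m/s
Time to meet: t = d/v_combined = 751.8/55.0 = 13.67 s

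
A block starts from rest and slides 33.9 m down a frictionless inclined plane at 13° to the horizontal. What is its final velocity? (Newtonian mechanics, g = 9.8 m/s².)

a = g sin(θ) = 9.8 × sin(13°) = 2.2045 m/s²
v = √(2ad) = √(2 × 2.2045 × 33.9) = 12.23 m/s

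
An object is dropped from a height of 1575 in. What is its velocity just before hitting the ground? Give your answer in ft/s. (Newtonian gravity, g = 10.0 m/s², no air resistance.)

h = 1575 in × 0.0254 = 40.005 m
v = √(2gh) = √(2 × 10.0 × 40.005) = 28.286 m/s
v = 28.286 m/s / 0.3048 = 92.8 ft/s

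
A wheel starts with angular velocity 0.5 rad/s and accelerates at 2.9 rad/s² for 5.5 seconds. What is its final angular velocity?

ω = ω₀ + αt = 0.5 + 2.9 × 5.5 = 16.45 rad/s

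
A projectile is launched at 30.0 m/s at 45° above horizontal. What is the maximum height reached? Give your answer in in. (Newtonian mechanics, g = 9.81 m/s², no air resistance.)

H = v₀² × sin²(θ) / (2g) = 30.0² × sin(45°)² / (2 × 9.81) = 900.0 × 0.5 / 19.62 = 22.9358 m
H = 22.9358 m / 0.0254 = 903.0 in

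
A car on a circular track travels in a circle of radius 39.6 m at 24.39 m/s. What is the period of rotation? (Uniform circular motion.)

T = 2πr/v = 2π×39.6/24.39 = 10.2 s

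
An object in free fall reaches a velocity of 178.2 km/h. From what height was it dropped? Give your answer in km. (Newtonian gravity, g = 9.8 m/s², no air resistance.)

v = 178.2 km/h × 0.2777777777777778 = 49.5 m/s
h = v² / (2g) = 49.5² / (2 × 9.8) = 125.013 m
h = 125.013 m / 1000.0 = 0.125 km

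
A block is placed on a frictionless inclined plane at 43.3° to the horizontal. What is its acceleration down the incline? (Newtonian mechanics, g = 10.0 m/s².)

a = g sin(θ) = 10.0 × sin(43.3°) = 10.0 × 0.6858 = 6.86 m/s²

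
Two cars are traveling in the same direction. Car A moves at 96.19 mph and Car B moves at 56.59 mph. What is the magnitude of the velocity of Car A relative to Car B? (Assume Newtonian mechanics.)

v_rel = |v_A - v_B| = |96.19 - 56.59| = 39.6 mph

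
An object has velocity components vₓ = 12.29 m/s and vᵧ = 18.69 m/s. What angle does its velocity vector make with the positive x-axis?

θ = arctan(vᵧ/vₓ) = arctan(18.69/12.29) = 56.67°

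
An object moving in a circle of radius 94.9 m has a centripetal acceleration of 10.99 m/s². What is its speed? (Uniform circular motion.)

v = √(a_c × r) = √(10.99 × 94.9) = 32.29 m/s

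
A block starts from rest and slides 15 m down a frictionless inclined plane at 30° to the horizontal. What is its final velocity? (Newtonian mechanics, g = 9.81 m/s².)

a = g sin(θ) = 9.81 × sin(30°) = 4.905 m/s²
v = √(2ad) = √(2 × 4.905 × 15) = 12.13 m/s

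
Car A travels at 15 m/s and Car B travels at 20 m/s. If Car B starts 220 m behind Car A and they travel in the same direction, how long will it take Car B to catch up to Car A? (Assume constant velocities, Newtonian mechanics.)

Relative speed: v_rel = 20 - 15 = 5 m/s
Time to catch: t = d₀/v_rel = 220/5 = 44.0 s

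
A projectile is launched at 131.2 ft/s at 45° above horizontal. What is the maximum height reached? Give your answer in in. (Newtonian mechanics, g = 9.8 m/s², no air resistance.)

v₀ = 131.2 ft/s × 0.3048 = 39.9898 m/s
H = v₀² × sin²(θ) / (2g) = 39.9898² × sin(45°)² / (2 × 9.8) = 1599.18 × 0.5 / 19.6 = 40.7954 m
H = 40.7954 m / 0.0254 = 1606 in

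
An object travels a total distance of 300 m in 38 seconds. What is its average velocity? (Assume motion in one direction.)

v_avg = Δd / Δt = 300 / 38 = 7.89 m/s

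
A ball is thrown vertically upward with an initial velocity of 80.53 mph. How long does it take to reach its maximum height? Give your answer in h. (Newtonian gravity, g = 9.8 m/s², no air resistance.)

v₀ = 80.53 mph × 0.44704 = 36.0001 m/s
t_up = v₀ / g = 36.0001 / 9.8 = 3.67348 s
t_up = 3.67348 s / 3600.0 = 0.00102 h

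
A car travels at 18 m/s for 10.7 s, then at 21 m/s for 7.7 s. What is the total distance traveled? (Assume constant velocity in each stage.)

d₁ = v₁t₁ = 18 × 10.7 = 192.6 m
d₂ = v₂t₂ = 21 × 7.7 = 161.7 m
d_total = 192.6 + 161.7 = 354.3 m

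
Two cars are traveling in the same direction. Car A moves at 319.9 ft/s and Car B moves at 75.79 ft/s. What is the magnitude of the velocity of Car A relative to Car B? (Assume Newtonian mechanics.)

v_rel = |v_A - v_B| = |319.9 - 75.79| = 244.11 ft/s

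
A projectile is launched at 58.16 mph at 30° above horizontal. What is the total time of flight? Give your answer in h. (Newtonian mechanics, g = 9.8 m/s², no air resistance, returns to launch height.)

v₀ = 58.16 mph × 0.44704 = 25.9998 m/s
T = 2 × v₀ × sin(θ) / g = 2 × 25.9998 × sin(30°) / 9.8 = 2 × 25.9998 × 0.5 / 9.8 = 2.65304 s
T = 2.65304 s / 3600.0 = 0.000737 h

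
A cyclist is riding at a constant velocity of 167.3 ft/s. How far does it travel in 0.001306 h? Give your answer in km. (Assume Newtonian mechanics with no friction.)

v = 167.3 ft/s × 0.3048 = 50.993 m/s
t = 0.001306 h × 3600.0 = 4.7016 s
d = v × t = 50.993 × 4.7016 = 239.749 m
d = 239.749 m / 1000.0 = 0.2397 km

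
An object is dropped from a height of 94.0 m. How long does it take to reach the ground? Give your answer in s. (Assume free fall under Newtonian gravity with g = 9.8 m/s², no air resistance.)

t = √(2h/g) = √(2 × 94.0 / 9.8) = 4.38 s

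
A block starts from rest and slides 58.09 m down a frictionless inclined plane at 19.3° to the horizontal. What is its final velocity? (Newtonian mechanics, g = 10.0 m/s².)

a = g sin(θ) = 10.0 × sin(19.3°) = 3.3051 m/s²
v = √(2ad) = √(2 × 3.3051 × 58.09) = 19.6 m/s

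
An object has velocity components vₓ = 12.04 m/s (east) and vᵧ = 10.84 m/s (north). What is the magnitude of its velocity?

|v| = √(vₓ² + vᵧ²) = √(12.04² + 10.84²) = √(262.4672) = 16.2 m/s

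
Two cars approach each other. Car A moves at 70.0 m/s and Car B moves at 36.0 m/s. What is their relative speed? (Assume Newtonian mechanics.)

v_rel = v_A + v_B = 70.0 + 36.0 = 106.0 m/s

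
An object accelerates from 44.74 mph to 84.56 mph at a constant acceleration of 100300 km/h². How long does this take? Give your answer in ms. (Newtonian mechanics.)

v₀ = 44.74 mph × 0.44704 = 20.0006 m/s
v = 84.56 mph × 0.44704 = 37.8017 m/s
a = 100300 km/h² × 7.716049382716049e-05 = 7.7392 m/s²
t = (v - v₀) / a = (37.8017 - 20.0006) / 7.7392 = 2.30012 s
t = 2.30012 s / 0.001 = 2300 ms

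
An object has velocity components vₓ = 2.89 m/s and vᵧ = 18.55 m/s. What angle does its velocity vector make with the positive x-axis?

θ = arctan(vᵧ/vₓ) = arctan(18.55/2.89) = 81.14°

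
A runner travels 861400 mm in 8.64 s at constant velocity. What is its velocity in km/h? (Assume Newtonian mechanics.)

d = 861400 mm × 0.001 = 861.4 m
v = d / t = 861.4 / 8.64 = 99.6991 m/s
v = 99.6991 m/s / 0.2777777777777778 = 358.9 km/h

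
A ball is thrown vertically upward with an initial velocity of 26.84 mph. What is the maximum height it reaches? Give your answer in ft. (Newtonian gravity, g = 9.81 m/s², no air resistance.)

v₀ = 26.84 mph × 0.44704 = 11.9986 m/s
h_max = v₀² / (2g) = 11.9986² / (2 × 9.81) = 143.966 / 19.62 = 7.33772 m
h_max = 7.33772 m / 0.3048 = 24.07 ft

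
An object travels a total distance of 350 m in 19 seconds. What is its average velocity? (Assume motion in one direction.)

v_avg = Δd / Δt = 350 / 19 = 18.42 m/s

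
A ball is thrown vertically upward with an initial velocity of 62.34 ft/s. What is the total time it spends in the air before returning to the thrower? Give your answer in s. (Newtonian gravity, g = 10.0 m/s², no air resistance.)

v₀ = 62.34 ft/s × 0.3048 = 19.0012 m/s
t_total = 2 × v₀ / g = 2 × 19.0012 / 10.0 = 3.8 s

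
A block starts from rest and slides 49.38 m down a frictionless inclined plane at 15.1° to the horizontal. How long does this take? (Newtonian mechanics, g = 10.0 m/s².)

a = g sin(θ) = 10.0 × sin(15.1°) = 2.605 m/s²
t = √(2d/a) = √(2 × 49.38 / 2.605) = 6.16 s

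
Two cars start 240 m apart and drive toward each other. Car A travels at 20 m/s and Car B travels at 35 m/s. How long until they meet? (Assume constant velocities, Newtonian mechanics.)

Combined speed: v_combined = 20 + 35 = 55 m/s
Time to meet: t = d/v_combined = 240/55 = 4.36 s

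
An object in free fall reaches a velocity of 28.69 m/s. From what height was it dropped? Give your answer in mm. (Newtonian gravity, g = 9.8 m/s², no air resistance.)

h = v² / (2g) = 28.69² / (2 × 9.8) = 41.9957 m
h = 41.9957 m / 0.001 = 42000 mm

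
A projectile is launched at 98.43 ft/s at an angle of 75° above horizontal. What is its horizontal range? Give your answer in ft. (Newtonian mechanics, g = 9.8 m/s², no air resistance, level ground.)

v₀ = 98.43 ft/s × 0.3048 = 30.0015 m/s
R = v₀² × sin(2θ) / g = 30.0015² × sin(2 × 75°) / 9.8 = 900.09 × 0.5 / 9.8 = 45.923 m
R = 45.923 m / 0.3048 = 150.7 ft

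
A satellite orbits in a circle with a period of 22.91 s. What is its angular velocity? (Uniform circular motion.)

ω = 2π/T = 2π/22.91 = 0.2743 rad/s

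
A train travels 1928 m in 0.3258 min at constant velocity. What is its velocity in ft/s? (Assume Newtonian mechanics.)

t = 0.3258 min × 60.0 = 19.548 s
v = d / t = 1928 / 19.548 = 98.629 m/s
v = 98.629 m/s / 0.3048 = 323.6 ft/s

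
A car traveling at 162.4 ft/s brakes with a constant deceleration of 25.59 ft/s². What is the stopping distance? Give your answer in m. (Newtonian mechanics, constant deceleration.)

v₀ = 162.4 ft/s × 0.3048 = 49.4995 m/s
a = 25.59 ft/s² × 0.3048 = 7.79983 m/s²
d = v₀² / (2a) = 49.4995² / (2 × 7.79983) = 2450.2 / 15.5997 = 157.1 m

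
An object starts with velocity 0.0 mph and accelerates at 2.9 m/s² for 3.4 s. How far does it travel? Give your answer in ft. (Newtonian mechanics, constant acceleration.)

v₀ = 0.0 mph × 0.44704 = 0.0 m/s
d = v₀ × t + ½ × a × t² = 0.0 × 3.4 + 0.5 × 2.9 × 3.4² = 16.762 m
d = 16.762 m / 0.3048 = 54.99 ft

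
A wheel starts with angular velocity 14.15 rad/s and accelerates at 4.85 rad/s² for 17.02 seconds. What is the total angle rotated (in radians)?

θ = ω₀t + ½αt² = 14.15×17.02 + ½×4.85×17.02² = 943.31 rad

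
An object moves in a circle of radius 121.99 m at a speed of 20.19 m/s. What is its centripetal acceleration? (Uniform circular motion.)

a_c = v²/r = 20.19²/121.99 = 407.6361/121.99 = 3.34 m/s²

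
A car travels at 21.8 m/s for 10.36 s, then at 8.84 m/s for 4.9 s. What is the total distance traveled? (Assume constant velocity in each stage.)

d₁ = v₁t₁ = 21.8 × 10.36 = 225.848 m
d₂ = v₂t₂ = 8.84 × 4.9 = 43.316 m
d_total = 225.848 + 43.316 = 269.16 m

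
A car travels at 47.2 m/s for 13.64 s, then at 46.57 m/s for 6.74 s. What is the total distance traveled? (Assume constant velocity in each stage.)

d₁ = v₁t₁ = 47.2 × 13.64 = 643.808 m
d₂ = v₂t₂ = 46.57 × 6.74 = 313.8818 m
d_total = 643.808 + 313.8818 = 957.69 m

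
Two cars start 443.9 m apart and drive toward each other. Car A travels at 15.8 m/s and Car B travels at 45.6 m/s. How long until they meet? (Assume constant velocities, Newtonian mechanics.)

Combined speed: v_combined = 15.8 + 45.6 = 61.4 m/s
Time to meet: t = d/v_combined = 443.9/61.4 = 7.23 s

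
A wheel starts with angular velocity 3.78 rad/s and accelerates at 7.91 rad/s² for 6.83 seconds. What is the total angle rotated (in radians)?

θ = ω₀t + ½αt² = 3.78×6.83 + ½×7.91×6.83² = 210.31 rad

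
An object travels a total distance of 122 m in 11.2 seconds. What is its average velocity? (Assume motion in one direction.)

v_avg = Δd / Δt = 122 / 11.2 = 10.89 m/s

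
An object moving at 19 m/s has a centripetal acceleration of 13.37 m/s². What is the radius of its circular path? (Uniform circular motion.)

r = v²/a_c = 19²/13.37 = 27.0 m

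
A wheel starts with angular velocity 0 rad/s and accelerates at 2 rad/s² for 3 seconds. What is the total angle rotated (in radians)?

θ = ω₀t + ½αt² = 0×3 + ½×2×3² = 9.0 rad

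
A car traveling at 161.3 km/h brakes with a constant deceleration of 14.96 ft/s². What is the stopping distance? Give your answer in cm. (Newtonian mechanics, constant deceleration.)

v₀ = 161.3 km/h × 0.2777777777777778 = 44.8056 m/s
a = 14.96 ft/s² × 0.3048 = 4.55981 m/s²
d = v₀² / (2a) = 44.8056² / (2 × 4.55981) = 2007.54 / 9.11962 = 220.134 m
d = 220.134 m / 0.01 = 22010 cm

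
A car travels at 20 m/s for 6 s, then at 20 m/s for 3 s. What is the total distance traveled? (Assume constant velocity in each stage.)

d₁ = v₁t₁ = 20 × 6 = 120 m
d₂ = v₂t₂ = 20 × 3 = 60 m
d_total = 120 + 60 = 180 m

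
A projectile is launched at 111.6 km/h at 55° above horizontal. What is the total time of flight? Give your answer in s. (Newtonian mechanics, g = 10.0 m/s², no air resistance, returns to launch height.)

v₀ = 111.6 km/h × 0.2777777777777778 = 31.0 m/s
T = 2 × v₀ × sin(θ) / g = 2 × 31.0 × sin(55°) / 10.0 = 2 × 31.0 × 0.819152 / 10.0 = 5.079 s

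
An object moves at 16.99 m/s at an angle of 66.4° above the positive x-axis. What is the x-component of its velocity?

vₓ = v cos(θ) = 16.99 × cos(66.4°) = 6.8 m/s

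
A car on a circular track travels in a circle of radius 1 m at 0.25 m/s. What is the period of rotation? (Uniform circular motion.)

T = 2πr/v = 2π×1/0.25 = 25.13 s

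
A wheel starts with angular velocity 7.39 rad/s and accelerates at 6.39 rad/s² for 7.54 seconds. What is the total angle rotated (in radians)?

θ = ω₀t + ½αt² = 7.39×7.54 + ½×6.39×7.54² = 237.36 rad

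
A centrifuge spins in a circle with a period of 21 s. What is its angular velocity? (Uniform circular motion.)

ω = 2π/T = 2π/21 = 0.2992 rad/s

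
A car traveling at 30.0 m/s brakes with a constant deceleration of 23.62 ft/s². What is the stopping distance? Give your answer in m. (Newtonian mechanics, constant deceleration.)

a = 23.62 ft/s² × 0.3048 = 7.19938 m/s²
d = v₀² / (2a) = 30.0² / (2 × 7.19938) = 900.0 / 14.3988 = 62.51 m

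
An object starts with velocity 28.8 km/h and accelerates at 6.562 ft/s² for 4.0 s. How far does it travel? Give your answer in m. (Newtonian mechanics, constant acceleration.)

v₀ = 28.8 km/h × 0.2777777777777778 = 8.0 m/s
a = 6.562 ft/s² × 0.3048 = 2.0001 m/s²
d = v₀ × t + ½ × a × t² = 8.0 × 4.0 + 0.5 × 2.0001 × 4.0² = 48.0 m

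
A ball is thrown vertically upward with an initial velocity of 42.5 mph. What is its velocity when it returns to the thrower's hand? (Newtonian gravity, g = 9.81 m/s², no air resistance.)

By conservation of energy (no air resistance), the ball returns to the throw height with the same speed as launch, but directed downward.
|v_ground| = v₀ = 42.5 mph
v_ground = 42.5 mph (downward)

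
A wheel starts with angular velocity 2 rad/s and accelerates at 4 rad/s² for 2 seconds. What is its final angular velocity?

ω = ω₀ + αt = 2 + 4 × 2 = 10 rad/s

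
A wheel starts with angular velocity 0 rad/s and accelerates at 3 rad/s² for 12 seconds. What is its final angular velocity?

ω = ω₀ + αt = 0 + 3 × 12 = 36 rad/s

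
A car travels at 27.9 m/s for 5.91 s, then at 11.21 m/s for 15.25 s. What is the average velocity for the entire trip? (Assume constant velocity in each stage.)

d₁ = v₁t₁ = 27.9 × 5.91 = 164.889 m
d₂ = v₂t₂ = 11.21 × 15.25 = 170.9525 m
d_total = 335.8415 m, t_total = 21.16 s
v_avg = d_total/t_total = 335.8415/21.16 = 15.87 m/s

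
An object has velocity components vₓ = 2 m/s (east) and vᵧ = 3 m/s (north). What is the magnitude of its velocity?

|v| = √(vₓ² + vᵧ²) = √(2² + 3²) = √(13) = 3.61 m/s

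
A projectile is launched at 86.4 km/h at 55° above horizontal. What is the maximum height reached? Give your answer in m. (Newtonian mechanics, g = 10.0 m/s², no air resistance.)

v₀ = 86.4 km/h × 0.2777777777777778 = 24.0 m/s
H = v₀² × sin²(θ) / (2g) = 24.0² × sin(55°)² / (2 × 10.0) = 576.0 × 0.67101 / 20.0 = 19.33 m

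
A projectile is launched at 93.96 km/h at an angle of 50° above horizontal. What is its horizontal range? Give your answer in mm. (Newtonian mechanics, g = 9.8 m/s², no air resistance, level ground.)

v₀ = 93.96 km/h × 0.2777777777777778 = 26.1 m/s
R = v₀² × sin(2θ) / g = 26.1² × sin(2 × 50°) / 9.8 = 681.21 × 0.984808 / 9.8 = 68.4552 m
R = 68.4552 m / 0.001 = 68460 mm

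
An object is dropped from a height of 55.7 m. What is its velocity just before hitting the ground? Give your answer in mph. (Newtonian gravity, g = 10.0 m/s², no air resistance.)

v = √(2gh) = √(2 × 10.0 × 55.7) = 33.3766 m/s
v = 33.3766 m/s / 0.44704 = 74.66 mph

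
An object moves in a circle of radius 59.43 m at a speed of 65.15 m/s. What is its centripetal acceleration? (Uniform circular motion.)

a_c = v²/r = 65.15²/59.43 = 4244.5225/59.43 = 71.42 m/s²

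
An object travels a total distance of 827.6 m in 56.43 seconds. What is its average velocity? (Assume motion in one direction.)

v_avg = Δd / Δt = 827.6 / 56.43 = 14.67 m/s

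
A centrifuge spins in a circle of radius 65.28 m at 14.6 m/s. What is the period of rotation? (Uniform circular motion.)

T = 2πr/v = 2π×65.28/14.6 = 28.09 s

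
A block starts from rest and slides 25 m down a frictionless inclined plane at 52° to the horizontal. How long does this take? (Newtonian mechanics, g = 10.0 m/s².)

a = g sin(θ) = 10.0 × sin(52°) = 7.8801 m/s²
t = √(2d/a) = √(2 × 25 / 7.8801) = 2.52 s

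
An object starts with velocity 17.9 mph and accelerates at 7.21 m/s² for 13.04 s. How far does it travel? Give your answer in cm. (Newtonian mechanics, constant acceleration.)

v₀ = 17.9 mph × 0.44704 = 8.00202 m/s
d = v₀ × t + ½ × a × t² = 8.00202 × 13.04 + 0.5 × 7.21 × 13.04² = 717.346 m
d = 717.346 m / 0.01 = 71730 cm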